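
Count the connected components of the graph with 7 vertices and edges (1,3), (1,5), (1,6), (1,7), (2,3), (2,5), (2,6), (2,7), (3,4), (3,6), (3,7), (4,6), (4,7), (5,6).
1 (components: {1, 2, 3, 4, 5, 6, 7})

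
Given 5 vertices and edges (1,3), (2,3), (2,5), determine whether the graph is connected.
No, it has 2 components: {1, 2, 3, 5}, {4}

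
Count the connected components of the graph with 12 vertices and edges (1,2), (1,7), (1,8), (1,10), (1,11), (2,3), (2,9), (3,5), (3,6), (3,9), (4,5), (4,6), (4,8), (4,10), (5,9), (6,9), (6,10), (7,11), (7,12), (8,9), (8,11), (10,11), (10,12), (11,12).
1 (components: {1, 2, 3, 4, 5, 6, 7, 8, 9, 10, 11, 12})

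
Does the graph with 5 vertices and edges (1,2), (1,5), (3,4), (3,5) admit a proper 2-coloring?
Yes. Partition: {1, 3}, {2, 4, 5}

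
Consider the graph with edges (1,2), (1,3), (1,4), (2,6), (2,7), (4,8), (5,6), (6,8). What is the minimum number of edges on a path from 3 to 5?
4 (path: 3 -> 1 -> 2 -> 6 -> 5, 4 edges)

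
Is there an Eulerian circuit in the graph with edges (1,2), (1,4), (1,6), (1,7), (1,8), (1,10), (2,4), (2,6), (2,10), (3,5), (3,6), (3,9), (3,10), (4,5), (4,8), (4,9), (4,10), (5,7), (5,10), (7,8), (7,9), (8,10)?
No (2 vertices have odd degree: {6, 9}; Eulerian circuit requires 0)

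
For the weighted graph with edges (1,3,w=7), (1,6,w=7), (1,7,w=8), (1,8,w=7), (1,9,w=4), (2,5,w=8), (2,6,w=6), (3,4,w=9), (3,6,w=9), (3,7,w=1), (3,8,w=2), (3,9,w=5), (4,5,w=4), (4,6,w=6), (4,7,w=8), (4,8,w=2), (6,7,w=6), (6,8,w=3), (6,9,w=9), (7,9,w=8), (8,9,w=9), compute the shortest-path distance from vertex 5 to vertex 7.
9 (path: 5 -> 4 -> 8 -> 3 -> 7; weights 4 + 2 + 2 + 1 = 9)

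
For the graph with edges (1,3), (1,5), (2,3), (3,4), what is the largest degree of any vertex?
3 (attained at vertex 3)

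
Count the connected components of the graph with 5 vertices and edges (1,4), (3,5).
3 (components: {1, 4}, {2}, {3, 5})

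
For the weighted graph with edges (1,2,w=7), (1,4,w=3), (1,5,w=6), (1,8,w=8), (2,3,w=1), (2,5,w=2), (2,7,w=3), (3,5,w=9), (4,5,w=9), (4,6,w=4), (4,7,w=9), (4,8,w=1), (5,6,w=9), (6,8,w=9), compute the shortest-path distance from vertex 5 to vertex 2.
2 (path: 5 -> 2; weights 2 = 2)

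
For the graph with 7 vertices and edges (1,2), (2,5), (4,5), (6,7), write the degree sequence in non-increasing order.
[2, 2, 1, 1, 1, 1, 0] (degrees: deg(1)=1, deg(2)=2, deg(3)=0, deg(4)=1, deg(5)=2, deg(6)=1, deg(7)=1)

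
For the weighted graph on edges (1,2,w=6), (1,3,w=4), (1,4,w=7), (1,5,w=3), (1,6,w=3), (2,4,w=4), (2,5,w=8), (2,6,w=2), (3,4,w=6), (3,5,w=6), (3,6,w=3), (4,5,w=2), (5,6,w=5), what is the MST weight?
13 (MST edges: (1,5,w=3), (1,6,w=3), (2,6,w=2), (3,6,w=3), (4,5,w=2); sum of weights 3 + 3 + 2 + 3 + 2 = 13)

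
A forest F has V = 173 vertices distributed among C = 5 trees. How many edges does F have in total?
168 (Each of the 5 component trees on V_i vertices has V_i - 1 edges; summing gives V - C = 173 - 5 = 168)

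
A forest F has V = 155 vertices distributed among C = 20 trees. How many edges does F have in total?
135 (Each of the 20 component trees on V_i vertices has V_i - 1 edges; summing gives V - C = 155 - 20 = 135)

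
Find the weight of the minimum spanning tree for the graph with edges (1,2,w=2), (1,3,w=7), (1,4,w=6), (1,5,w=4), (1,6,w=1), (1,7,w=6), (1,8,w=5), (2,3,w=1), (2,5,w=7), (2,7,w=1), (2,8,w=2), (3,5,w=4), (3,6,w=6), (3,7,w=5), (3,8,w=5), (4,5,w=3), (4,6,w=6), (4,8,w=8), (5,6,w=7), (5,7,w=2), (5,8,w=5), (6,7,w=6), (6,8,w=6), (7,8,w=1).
11 (MST edges: (1,2,w=2), (1,6,w=1), (2,3,w=1), (2,7,w=1), (4,5,w=3), (5,7,w=2), (7,8,w=1); sum of weights 2 + 1 + 1 + 1 + 3 + 2 + 1 = 11)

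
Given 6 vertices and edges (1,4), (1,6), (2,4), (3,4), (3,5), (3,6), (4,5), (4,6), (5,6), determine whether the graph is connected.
Yes (BFS from 1 visits [1, 4, 6, 2, 3, 5] — all 6 vertices reached)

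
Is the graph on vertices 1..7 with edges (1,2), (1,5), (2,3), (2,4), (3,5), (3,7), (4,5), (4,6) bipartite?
Yes. Partition: {1, 3, 4}, {2, 5, 6, 7}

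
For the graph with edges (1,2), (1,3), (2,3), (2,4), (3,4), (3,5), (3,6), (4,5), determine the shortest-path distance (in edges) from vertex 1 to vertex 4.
2 (path: 1 -> 3 -> 4, 2 edges)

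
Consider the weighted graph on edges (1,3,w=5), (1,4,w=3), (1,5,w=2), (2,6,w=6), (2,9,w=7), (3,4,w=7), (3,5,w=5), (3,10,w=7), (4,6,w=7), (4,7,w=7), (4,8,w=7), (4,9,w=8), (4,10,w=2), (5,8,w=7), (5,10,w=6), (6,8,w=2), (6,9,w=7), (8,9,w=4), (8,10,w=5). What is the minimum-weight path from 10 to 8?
5 (path: 10 -> 8; weights 5 = 5)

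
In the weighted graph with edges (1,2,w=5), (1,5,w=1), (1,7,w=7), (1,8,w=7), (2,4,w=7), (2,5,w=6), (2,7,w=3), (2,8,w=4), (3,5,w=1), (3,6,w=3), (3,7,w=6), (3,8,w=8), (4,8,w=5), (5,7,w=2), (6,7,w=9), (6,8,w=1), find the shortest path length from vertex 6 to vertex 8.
1 (path: 6 -> 8; weights 1 = 1)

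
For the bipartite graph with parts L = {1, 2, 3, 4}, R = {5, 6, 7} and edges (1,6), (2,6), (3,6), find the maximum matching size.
1 (matching: (1,6); upper bound min(|L|,|R|) = min(4,3) = 3)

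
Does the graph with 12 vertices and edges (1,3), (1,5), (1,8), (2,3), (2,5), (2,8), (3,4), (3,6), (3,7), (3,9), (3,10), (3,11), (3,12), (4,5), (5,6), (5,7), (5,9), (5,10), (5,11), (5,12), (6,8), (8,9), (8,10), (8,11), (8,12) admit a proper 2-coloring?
Yes. Partition: {1, 2, 4, 6, 7, 9, 10, 11, 12}, {3, 5, 8}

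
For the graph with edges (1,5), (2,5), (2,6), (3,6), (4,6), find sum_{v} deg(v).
10 (handshake: sum of degrees = 2|E| = 2 x 5 = 10)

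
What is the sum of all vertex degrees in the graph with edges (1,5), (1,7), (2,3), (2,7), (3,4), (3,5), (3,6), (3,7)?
16 (handshake: sum of degrees = 2|E| = 2 x 8 = 16)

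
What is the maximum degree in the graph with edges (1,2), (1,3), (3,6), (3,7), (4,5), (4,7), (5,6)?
3 (attained at vertex 3)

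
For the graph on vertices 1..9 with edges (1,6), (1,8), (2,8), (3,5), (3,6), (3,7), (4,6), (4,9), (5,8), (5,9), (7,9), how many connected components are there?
1 (components: {1, 2, 3, 4, 5, 6, 7, 8, 9})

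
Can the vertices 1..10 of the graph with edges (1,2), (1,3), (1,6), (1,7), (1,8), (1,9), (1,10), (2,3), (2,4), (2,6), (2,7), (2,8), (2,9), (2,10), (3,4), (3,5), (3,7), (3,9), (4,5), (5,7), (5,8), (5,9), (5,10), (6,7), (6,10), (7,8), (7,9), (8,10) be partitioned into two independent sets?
No (odd cycle of length 3: 8 -> 1 -> 7 -> 8)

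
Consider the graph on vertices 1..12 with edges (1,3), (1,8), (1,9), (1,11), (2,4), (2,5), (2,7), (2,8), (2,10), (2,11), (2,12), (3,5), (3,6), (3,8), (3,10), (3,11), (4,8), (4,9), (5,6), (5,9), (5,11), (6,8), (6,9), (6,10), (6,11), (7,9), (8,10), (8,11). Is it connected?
Yes (BFS from 1 visits [1, 3, 8, 9, 11, 5, 6, 10, 2, 4, 7, 12] — all 12 vertices reached)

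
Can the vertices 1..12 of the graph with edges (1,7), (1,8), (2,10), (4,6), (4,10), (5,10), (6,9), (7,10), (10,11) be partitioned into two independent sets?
Yes. Partition: {1, 3, 6, 10, 12}, {2, 4, 5, 7, 8, 9, 11}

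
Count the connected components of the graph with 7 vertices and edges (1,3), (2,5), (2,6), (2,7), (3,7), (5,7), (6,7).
2 (components: {1, 2, 3, 5, 6, 7}, {4})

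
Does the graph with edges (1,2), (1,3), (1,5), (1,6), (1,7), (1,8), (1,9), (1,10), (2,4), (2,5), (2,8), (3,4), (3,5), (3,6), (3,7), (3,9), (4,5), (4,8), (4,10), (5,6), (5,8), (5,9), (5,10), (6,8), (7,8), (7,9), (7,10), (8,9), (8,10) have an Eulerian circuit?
No (4 vertices have odd degree: {4, 7, 9, 10}; Eulerian circuit requires 0)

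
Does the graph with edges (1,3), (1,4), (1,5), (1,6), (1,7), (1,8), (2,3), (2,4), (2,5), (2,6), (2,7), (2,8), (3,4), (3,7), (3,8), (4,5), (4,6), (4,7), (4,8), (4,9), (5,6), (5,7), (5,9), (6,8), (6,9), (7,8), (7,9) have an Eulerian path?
Yes (the graph is connected and exactly 2 vertices have odd degree: {3, 7}; any Eulerian path must start and end at those)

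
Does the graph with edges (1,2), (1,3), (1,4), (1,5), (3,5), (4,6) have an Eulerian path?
Yes (the graph is connected and exactly 2 vertices have odd degree: {2, 6}; any Eulerian path must start and end at those)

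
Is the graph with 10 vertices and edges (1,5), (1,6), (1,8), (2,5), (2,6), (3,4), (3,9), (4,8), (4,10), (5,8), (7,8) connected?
Yes (BFS from 1 visits [1, 5, 6, 8, 2, 4, 7, 3, 10, 9] — all 10 vertices reached)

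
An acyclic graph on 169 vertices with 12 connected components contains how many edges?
157 (Each of the 12 component trees on V_i vertices has V_i - 1 edges; summing gives V - C = 169 - 12 = 157)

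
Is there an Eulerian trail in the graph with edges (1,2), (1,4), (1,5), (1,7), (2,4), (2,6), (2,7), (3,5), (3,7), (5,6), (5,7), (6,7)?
Yes (the graph is connected and exactly 2 vertices have odd degree: {6, 7}; any Eulerian path must start and end at those)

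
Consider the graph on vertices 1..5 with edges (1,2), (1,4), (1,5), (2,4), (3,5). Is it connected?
Yes (BFS from 1 visits [1, 2, 4, 5, 3] — all 5 vertices reached)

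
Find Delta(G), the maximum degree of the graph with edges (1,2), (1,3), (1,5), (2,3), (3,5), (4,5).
3 (attained at vertices 1, 3, 5)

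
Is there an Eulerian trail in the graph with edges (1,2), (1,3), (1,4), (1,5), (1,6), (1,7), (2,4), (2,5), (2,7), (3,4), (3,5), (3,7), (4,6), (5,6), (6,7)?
Yes — and in fact it has an Eulerian circuit (the graph is connected and all 7 vertices have even degree)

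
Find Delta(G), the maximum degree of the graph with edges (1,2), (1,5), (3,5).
2 (attained at vertices 1, 5)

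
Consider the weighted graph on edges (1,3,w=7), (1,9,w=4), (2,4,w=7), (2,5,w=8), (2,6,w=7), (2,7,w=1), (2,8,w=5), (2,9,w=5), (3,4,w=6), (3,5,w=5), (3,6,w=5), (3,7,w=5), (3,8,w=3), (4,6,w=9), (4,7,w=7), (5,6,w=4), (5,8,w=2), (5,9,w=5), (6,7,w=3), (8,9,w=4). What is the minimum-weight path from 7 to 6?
3 (path: 7 -> 6; weights 3 = 3)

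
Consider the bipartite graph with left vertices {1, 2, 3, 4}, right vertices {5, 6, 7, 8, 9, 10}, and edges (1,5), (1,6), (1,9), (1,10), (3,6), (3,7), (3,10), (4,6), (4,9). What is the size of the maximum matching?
3 (matching: (1,10), (3,7), (4,9); upper bound min(|L|,|R|) = min(4,6) = 4)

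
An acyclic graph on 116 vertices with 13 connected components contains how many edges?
103 (Each of the 13 component trees on V_i vertices has V_i - 1 edges; summing gives V - C = 116 - 13 = 103)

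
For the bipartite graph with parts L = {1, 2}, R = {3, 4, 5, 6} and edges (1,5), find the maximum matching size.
1 (matching: (1,5); upper bound min(|L|,|R|) = min(2,4) = 2)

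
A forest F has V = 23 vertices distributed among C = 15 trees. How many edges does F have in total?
8 (Each of the 15 component trees on V_i vertices has V_i - 1 edges; summing gives V - C = 23 - 15 = 8)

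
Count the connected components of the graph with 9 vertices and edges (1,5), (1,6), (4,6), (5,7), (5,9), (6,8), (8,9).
3 (components: {1, 4, 5, 6, 7, 8, 9}, {2}, {3})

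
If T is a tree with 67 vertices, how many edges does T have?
66 (A tree on V vertices has V - 1 edges, so 67 - 1 = 66)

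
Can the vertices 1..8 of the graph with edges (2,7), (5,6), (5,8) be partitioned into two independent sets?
Yes. Partition: {1, 2, 3, 4, 5}, {6, 7, 8}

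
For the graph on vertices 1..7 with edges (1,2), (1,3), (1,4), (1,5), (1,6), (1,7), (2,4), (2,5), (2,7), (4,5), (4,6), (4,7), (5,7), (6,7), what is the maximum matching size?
3 (matching: (1,6), (2,7), (4,5); upper bound floor(n/2) = floor(7/2) = 3)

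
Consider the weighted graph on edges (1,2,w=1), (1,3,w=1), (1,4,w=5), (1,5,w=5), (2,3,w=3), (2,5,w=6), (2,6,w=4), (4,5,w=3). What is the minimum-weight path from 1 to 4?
5 (path: 1 -> 4; weights 5 = 5)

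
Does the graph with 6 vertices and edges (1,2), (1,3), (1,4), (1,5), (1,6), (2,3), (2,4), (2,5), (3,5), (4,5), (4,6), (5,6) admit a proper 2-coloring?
No (odd cycle of length 3: 4 -> 1 -> 2 -> 4)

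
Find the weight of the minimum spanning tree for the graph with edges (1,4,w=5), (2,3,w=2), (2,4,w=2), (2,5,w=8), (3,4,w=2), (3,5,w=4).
13 (MST edges: (1,4,w=5), (2,3,w=2), (2,4,w=2), (3,5,w=4); sum of weights 5 + 2 + 2 + 4 = 13)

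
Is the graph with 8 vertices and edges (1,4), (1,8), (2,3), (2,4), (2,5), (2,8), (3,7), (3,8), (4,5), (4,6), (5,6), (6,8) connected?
Yes (BFS from 1 visits [1, 4, 8, 2, 5, 6, 3, 7] — all 8 vertices reached)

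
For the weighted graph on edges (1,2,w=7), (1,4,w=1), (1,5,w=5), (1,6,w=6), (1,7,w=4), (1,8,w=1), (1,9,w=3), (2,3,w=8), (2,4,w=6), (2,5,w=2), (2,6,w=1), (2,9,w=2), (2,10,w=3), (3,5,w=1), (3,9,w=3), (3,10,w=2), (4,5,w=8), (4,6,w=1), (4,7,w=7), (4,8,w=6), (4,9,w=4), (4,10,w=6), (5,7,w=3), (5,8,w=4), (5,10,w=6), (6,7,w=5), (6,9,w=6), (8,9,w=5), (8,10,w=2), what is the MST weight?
14 (MST edges: (1,4,w=1), (1,8,w=1), (2,5,w=2), (2,6,w=1), (2,9,w=2), (3,5,w=1), (3,10,w=2), (4,6,w=1), (5,7,w=3); sum of weights 1 + 1 + 2 + 1 + 2 + 1 + 2 + 1 + 3 = 14)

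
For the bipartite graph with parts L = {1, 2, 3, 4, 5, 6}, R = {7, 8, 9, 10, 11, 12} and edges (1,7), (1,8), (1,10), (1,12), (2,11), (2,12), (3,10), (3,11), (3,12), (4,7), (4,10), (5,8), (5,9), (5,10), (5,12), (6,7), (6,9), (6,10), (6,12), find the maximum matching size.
6 (matching: (1,12), (2,11), (3,10), (4,7), (5,8), (6,9); upper bound min(|L|,|R|) = min(6,6) = 6)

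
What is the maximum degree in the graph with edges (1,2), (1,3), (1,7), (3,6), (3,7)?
3 (attained at vertices 1, 3)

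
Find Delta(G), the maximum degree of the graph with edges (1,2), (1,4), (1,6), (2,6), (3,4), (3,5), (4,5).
3 (attained at vertices 1, 4)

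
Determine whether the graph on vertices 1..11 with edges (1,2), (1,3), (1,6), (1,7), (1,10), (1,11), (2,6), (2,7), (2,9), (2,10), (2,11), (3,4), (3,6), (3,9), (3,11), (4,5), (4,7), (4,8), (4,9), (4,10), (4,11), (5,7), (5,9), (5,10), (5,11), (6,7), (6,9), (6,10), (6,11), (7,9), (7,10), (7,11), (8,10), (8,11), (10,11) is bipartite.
No (odd cycle of length 3: 6 -> 1 -> 2 -> 6)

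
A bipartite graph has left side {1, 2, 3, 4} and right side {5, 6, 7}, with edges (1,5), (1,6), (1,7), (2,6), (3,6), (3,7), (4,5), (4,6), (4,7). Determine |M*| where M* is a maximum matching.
3 (matching: (1,7), (2,6), (4,5); upper bound min(|L|,|R|) = min(4,3) = 3)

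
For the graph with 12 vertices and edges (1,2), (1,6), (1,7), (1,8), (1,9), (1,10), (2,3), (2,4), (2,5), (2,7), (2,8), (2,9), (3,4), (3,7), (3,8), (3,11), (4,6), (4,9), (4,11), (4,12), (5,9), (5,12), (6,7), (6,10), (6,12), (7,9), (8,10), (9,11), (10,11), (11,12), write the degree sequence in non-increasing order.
[7, 6, 6, 6, 5, 5, 5, 5, 4, 4, 4, 3] (degrees: deg(1)=6, deg(2)=7, deg(3)=5, deg(4)=6, deg(5)=3, deg(6)=5, deg(7)=5, deg(8)=4, deg(9)=6, deg(10)=4, deg(11)=5, deg(12)=4)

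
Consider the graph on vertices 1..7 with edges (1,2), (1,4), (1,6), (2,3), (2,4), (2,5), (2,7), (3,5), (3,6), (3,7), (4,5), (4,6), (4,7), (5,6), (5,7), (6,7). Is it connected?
Yes (BFS from 1 visits [1, 2, 4, 6, 3, 5, 7] — all 7 vertices reached)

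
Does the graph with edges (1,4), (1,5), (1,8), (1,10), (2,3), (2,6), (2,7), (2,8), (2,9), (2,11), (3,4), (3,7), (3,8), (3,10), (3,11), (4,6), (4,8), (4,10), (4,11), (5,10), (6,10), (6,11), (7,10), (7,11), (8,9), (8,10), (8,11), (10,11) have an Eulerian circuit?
No (2 vertices have odd degree: {8, 11}; Eulerian circuit requires 0)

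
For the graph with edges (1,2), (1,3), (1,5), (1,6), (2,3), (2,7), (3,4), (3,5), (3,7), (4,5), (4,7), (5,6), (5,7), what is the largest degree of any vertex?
5 (attained at vertices 3, 5)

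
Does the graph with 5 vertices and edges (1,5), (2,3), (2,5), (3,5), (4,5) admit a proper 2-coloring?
No (odd cycle of length 3: 3 -> 5 -> 2 -> 3)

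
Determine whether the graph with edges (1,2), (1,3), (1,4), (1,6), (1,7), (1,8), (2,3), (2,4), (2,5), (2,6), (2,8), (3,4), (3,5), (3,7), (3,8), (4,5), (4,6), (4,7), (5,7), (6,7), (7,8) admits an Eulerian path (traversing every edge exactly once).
Yes — and in fact it has an Eulerian circuit (the graph is connected and all 8 vertices have even degree)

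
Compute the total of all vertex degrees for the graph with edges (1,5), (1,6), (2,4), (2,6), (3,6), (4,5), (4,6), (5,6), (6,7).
18 (handshake: sum of degrees = 2|E| = 2 x 9 = 18)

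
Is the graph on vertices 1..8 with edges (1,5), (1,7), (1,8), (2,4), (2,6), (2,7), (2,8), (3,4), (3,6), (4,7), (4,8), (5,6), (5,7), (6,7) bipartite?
No (odd cycle of length 3: 7 -> 1 -> 5 -> 7)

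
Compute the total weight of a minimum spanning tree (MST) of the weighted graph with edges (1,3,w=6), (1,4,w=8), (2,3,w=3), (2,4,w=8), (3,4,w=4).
13 (MST edges: (1,3,w=6), (2,3,w=3), (3,4,w=4); sum of weights 6 + 3 + 4 = 13)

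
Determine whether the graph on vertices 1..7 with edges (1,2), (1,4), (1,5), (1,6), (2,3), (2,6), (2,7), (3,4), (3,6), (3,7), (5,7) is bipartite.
No (odd cycle of length 3: 6 -> 1 -> 2 -> 6)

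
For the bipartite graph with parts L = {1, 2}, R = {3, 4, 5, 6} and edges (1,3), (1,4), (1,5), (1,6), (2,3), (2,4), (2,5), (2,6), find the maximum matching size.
2 (matching: (1,6), (2,5); upper bound min(|L|,|R|) = min(2,4) = 2)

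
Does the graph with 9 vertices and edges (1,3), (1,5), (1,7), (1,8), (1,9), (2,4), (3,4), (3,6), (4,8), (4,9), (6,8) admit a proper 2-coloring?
Yes. Partition: {1, 4, 6}, {2, 3, 5, 7, 8, 9}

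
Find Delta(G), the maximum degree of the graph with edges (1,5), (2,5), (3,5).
3 (attained at vertex 5)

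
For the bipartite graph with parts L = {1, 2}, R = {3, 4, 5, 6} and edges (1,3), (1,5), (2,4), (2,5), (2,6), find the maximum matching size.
2 (matching: (1,5), (2,6); upper bound min(|L|,|R|) = min(2,4) = 2)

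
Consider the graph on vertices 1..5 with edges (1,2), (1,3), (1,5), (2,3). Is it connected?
No, it has 2 components: {1, 2, 3, 5}, {4}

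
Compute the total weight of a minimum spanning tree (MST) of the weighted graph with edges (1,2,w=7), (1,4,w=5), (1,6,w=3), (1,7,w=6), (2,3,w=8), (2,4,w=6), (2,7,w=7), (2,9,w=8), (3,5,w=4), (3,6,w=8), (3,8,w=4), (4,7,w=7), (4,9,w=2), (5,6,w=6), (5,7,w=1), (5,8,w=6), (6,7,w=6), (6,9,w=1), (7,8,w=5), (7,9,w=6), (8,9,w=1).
22 (MST edges: (1,6,w=3), (2,4,w=6), (3,5,w=4), (3,8,w=4), (4,9,w=2), (5,7,w=1), (6,9,w=1), (8,9,w=1); sum of weights 3 + 6 + 4 + 4 + 2 + 1 + 1 + 1 = 22)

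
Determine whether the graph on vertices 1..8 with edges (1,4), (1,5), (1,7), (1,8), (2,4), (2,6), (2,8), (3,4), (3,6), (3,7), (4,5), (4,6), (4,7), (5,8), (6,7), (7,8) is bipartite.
No (odd cycle of length 3: 4 -> 1 -> 7 -> 4)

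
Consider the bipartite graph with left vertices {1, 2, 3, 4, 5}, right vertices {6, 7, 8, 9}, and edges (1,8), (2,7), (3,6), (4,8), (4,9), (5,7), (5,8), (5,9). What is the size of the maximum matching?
4 (matching: (1,8), (2,7), (3,6), (4,9); upper bound min(|L|,|R|) = min(5,4) = 4)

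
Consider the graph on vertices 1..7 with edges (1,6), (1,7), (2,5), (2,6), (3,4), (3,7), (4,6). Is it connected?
Yes (BFS from 1 visits [1, 6, 7, 2, 4, 3, 5] — all 7 vertices reached)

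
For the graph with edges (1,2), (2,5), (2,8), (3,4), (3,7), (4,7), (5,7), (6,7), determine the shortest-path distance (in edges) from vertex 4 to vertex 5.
2 (path: 4 -> 7 -> 5, 2 edges)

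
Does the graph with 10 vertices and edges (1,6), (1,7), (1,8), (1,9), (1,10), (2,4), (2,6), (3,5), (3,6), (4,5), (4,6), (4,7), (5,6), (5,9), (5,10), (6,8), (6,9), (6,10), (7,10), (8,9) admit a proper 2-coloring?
No (odd cycle of length 3: 6 -> 1 -> 10 -> 6)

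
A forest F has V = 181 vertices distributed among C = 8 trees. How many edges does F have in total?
173 (Each of the 8 component trees on V_i vertices has V_i - 1 edges; summing gives V - C = 181 - 8 = 173)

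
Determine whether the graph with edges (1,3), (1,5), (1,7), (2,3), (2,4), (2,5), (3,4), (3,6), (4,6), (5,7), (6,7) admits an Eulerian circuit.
No (6 vertices have odd degree: {1, 2, 4, 5, 6, 7}; Eulerian circuit requires 0)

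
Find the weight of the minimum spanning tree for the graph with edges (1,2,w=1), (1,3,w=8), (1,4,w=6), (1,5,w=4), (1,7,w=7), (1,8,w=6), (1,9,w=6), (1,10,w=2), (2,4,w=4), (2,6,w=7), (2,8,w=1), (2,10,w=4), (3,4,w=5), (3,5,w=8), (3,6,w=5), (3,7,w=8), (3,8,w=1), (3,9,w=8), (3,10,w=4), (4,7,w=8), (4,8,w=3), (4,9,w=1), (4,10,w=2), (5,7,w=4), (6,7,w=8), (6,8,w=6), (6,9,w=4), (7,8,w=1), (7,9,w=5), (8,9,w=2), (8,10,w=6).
17 (MST edges: (1,2,w=1), (1,5,w=4), (1,10,w=2), (2,8,w=1), (3,8,w=1), (4,9,w=1), (4,10,w=2), (6,9,w=4), (7,8,w=1); sum of weights 1 + 4 + 2 + 1 + 1 + 1 + 2 + 4 + 1 = 17)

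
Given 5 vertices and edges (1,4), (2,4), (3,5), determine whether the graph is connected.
No, it has 2 components: {1, 2, 4}, {3, 5}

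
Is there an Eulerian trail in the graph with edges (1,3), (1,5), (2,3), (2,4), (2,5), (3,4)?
Yes (the graph is connected and exactly 2 vertices have odd degree: {2, 3}; any Eulerian path must start and end at those)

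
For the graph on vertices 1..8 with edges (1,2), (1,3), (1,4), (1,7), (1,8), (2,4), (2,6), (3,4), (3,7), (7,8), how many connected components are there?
2 (components: {1, 2, 3, 4, 6, 7, 8}, {5})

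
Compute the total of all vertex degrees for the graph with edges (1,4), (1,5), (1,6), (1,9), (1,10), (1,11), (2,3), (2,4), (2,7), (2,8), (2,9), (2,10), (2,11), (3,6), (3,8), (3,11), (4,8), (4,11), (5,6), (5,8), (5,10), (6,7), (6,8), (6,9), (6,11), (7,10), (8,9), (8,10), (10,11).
58 (handshake: sum of degrees = 2|E| = 2 x 29 = 58)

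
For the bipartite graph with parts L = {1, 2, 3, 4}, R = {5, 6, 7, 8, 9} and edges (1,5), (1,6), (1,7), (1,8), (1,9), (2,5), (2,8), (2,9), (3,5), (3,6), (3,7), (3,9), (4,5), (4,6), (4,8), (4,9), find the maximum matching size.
4 (matching: (1,9), (2,8), (3,7), (4,6); upper bound min(|L|,|R|) = min(4,5) = 4)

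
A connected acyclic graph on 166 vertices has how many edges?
165 (A tree on V vertices has V - 1 edges, so 166 - 1 = 165)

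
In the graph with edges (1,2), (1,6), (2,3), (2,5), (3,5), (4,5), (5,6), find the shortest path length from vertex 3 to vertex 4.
2 (path: 3 -> 5 -> 4, 2 edges)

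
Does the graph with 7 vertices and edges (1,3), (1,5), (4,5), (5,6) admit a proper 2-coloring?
Yes. Partition: {1, 2, 4, 6, 7}, {3, 5}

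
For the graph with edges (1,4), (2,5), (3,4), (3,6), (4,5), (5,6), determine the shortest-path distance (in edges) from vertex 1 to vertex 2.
3 (path: 1 -> 4 -> 5 -> 2, 3 edges)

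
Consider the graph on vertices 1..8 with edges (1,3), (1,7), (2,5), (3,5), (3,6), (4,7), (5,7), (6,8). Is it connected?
Yes (BFS from 1 visits [1, 3, 7, 5, 6, 4, 2, 8] — all 8 vertices reached)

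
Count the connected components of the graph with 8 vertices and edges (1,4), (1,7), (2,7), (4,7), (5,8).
4 (components: {1, 2, 4, 7}, {3}, {5, 8}, {6})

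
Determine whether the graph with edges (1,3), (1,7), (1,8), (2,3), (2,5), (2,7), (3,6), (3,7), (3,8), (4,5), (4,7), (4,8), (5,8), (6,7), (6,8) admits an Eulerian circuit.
No (8 vertices have odd degree: {1, 2, 3, 4, 5, 6, 7, 8}; Eulerian circuit requires 0)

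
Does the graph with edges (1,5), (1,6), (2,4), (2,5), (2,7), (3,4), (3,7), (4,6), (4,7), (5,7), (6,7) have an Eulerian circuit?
No (4 vertices have odd degree: {2, 5, 6, 7}; Eulerian circuit requires 0)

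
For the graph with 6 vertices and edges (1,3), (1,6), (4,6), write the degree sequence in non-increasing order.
[2, 2, 1, 1, 0, 0] (degrees: deg(1)=2, deg(2)=0, deg(3)=1, deg(4)=1, deg(5)=0, deg(6)=2)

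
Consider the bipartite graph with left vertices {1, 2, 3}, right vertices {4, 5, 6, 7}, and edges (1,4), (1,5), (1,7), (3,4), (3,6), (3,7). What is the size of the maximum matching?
2 (matching: (1,7), (3,6); upper bound min(|L|,|R|) = min(3,4) = 3)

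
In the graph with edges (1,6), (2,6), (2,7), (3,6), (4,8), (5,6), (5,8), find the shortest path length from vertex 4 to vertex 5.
2 (path: 4 -> 8 -> 5, 2 edges)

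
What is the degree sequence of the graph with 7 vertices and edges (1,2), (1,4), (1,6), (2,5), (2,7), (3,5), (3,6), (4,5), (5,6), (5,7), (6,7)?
[5, 4, 3, 3, 3, 2, 2] (degrees: deg(1)=3, deg(2)=3, deg(3)=2, deg(4)=2, deg(5)=5, deg(6)=4, deg(7)=3)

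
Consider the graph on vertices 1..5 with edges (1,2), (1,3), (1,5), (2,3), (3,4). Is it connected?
Yes (BFS from 1 visits [1, 2, 3, 5, 4] — all 5 vertices reached)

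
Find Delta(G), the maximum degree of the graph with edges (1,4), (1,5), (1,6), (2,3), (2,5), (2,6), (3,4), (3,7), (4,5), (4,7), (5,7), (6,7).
4 (attained at vertices 4, 5, 7)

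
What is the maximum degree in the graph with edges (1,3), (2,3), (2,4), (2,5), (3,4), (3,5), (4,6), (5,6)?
4 (attained at vertex 3)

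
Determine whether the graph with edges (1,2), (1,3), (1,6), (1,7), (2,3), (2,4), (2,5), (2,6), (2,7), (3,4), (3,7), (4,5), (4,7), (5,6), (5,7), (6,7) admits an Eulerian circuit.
Yes (the graph is connected and all 7 vertices have even degree)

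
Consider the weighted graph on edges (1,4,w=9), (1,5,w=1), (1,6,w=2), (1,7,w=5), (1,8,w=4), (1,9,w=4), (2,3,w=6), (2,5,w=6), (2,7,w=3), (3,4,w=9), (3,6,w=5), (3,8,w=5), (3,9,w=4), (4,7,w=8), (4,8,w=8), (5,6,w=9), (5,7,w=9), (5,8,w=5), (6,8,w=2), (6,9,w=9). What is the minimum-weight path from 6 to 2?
9 (path: 6 -> 1 -> 5 -> 2; weights 2 + 1 + 6 = 9)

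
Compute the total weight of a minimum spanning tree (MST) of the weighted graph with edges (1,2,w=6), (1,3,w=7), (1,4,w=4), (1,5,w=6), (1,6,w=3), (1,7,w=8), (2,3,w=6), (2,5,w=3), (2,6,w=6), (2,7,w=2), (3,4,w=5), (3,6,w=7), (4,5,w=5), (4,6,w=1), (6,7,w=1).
15 (MST edges: (1,6,w=3), (2,5,w=3), (2,7,w=2), (3,4,w=5), (4,6,w=1), (6,7,w=1); sum of weights 3 + 3 + 2 + 5 + 1 + 1 = 15)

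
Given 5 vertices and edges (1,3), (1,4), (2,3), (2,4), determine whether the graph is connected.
No, it has 2 components: {1, 2, 3, 4}, {5}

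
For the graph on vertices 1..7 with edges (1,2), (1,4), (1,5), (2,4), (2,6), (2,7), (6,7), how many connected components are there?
2 (components: {1, 2, 4, 5, 6, 7}, {3})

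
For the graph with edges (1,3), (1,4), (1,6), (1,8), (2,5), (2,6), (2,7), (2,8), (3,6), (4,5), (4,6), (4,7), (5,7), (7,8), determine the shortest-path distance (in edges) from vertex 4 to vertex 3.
2 (path: 4 -> 1 -> 3, 2 edges)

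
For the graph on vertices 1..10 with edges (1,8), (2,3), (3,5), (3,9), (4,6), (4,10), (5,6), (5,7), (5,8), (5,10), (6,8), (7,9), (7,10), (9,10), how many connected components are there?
1 (components: {1, 2, 3, 4, 5, 6, 7, 8, 9, 10})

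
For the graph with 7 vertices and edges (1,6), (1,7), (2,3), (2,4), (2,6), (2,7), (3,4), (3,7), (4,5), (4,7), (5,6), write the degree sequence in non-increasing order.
[4, 4, 4, 3, 3, 2, 2] (degrees: deg(1)=2, deg(2)=4, deg(3)=3, deg(4)=4, deg(5)=2, deg(6)=3, deg(7)=4)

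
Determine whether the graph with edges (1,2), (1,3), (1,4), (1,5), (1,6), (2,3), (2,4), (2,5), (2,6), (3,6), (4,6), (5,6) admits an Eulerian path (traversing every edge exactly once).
No (6 vertices have odd degree: {1, 2, 3, 4, 5, 6}; Eulerian path requires 0 or 2)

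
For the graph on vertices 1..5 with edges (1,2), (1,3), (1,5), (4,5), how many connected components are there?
1 (components: {1, 2, 3, 4, 5})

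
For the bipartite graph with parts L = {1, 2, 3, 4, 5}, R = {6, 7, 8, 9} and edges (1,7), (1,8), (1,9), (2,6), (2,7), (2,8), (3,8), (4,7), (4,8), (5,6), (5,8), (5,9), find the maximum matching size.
4 (matching: (1,9), (2,8), (4,7), (5,6); upper bound min(|L|,|R|) = min(5,4) = 4)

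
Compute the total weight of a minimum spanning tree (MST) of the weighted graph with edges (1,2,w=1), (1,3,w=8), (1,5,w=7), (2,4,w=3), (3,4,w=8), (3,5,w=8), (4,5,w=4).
16 (MST edges: (1,2,w=1), (1,3,w=8), (2,4,w=3), (4,5,w=4); sum of weights 1 + 8 + 3 + 4 = 16)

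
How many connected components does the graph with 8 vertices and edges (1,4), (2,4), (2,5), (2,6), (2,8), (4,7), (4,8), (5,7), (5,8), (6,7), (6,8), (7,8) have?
2 (components: {1, 2, 4, 5, 6, 7, 8}, {3})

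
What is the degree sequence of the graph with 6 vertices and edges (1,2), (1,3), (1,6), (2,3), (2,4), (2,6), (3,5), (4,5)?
[4, 3, 3, 2, 2, 2] (degrees: deg(1)=3, deg(2)=4, deg(3)=3, deg(4)=2, deg(5)=2, deg(6)=2)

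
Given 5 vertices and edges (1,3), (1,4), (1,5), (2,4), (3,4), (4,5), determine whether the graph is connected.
Yes (BFS from 1 visits [1, 3, 4, 5, 2] — all 5 vertices reached)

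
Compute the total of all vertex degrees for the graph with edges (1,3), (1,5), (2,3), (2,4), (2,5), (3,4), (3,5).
14 (handshake: sum of degrees = 2|E| = 2 x 7 = 14)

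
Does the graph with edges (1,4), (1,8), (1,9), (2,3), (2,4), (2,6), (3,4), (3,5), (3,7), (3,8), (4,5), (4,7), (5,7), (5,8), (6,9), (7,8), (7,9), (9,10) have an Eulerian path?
No (6 vertices have odd degree: {1, 2, 3, 4, 7, 10}; Eulerian path requires 0 or 2)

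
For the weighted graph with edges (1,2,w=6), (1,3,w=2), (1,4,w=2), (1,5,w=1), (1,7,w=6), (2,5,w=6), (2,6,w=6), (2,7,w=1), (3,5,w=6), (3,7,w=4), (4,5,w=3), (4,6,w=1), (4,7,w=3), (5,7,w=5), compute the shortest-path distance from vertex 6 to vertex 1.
3 (path: 6 -> 4 -> 1; weights 1 + 2 = 3)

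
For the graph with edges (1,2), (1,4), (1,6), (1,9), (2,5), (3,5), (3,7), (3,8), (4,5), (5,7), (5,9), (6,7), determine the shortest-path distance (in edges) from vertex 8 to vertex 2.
3 (path: 8 -> 3 -> 5 -> 2, 3 edges)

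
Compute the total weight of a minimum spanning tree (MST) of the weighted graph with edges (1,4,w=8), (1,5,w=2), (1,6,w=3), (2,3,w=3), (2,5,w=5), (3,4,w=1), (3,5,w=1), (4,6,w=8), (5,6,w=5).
10 (MST edges: (1,5,w=2), (1,6,w=3), (2,3,w=3), (3,4,w=1), (3,5,w=1); sum of weights 2 + 3 + 3 + 1 + 1 = 10)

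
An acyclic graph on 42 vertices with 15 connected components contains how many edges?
27 (Each of the 15 component trees on V_i vertices has V_i - 1 edges; summing gives V - C = 42 - 15 = 27)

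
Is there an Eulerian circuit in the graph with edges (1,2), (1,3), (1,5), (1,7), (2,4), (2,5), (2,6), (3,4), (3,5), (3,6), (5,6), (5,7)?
No (2 vertices have odd degree: {5, 6}; Eulerian circuit requires 0)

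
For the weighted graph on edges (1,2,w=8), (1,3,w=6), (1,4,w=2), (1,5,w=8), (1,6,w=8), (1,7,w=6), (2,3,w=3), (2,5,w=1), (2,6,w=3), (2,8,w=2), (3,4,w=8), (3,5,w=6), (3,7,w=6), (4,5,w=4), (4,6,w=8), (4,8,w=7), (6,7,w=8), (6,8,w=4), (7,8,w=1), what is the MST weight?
16 (MST edges: (1,4,w=2), (2,3,w=3), (2,5,w=1), (2,6,w=3), (2,8,w=2), (4,5,w=4), (7,8,w=1); sum of weights 2 + 3 + 1 + 3 + 2 + 4 + 1 = 16)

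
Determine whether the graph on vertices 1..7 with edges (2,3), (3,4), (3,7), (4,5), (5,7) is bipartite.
Yes. Partition: {1, 2, 4, 6, 7}, {3, 5}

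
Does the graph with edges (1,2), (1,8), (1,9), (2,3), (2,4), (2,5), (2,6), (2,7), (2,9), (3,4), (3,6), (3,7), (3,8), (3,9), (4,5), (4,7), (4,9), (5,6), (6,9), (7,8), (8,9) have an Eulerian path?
No (4 vertices have odd degree: {1, 2, 4, 5}; Eulerian path requires 0 or 2)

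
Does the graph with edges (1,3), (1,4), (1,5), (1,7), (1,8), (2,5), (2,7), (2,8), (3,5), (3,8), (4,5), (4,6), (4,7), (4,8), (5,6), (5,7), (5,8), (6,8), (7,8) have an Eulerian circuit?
No (8 vertices have odd degree: {1, 2, 3, 4, 5, 6, 7, 8}; Eulerian circuit requires 0)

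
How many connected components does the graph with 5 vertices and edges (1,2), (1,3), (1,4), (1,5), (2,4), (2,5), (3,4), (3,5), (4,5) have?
1 (components: {1, 2, 3, 4, 5})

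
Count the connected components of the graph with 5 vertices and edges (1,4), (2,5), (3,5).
2 (components: {1, 4}, {2, 3, 5})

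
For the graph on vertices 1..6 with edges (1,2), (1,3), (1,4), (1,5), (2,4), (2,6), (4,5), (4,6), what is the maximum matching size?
3 (matching: (1,3), (2,6), (4,5); upper bound floor(n/2) = floor(6/2) = 3)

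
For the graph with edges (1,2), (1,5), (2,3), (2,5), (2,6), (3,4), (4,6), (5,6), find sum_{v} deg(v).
16 (handshake: sum of degrees = 2|E| = 2 x 8 = 16)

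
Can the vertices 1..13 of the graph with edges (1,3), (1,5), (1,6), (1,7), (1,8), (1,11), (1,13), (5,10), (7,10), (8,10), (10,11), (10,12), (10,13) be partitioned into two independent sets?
Yes. Partition: {1, 2, 4, 9, 10}, {3, 5, 6, 7, 8, 11, 12, 13}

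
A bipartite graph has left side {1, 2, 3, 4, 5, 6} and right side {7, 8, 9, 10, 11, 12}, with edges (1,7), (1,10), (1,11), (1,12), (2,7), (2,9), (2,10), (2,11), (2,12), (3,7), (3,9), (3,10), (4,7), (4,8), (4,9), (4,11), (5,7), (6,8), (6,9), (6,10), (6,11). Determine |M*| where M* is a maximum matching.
6 (matching: (1,12), (2,11), (3,10), (4,9), (5,7), (6,8); upper bound min(|L|,|R|) = min(6,6) = 6)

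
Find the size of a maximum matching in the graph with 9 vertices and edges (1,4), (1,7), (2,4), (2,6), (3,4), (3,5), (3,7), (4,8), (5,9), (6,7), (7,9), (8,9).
4 (matching: (1,4), (3,5), (6,7), (8,9); upper bound floor(n/2) = floor(9/2) = 4)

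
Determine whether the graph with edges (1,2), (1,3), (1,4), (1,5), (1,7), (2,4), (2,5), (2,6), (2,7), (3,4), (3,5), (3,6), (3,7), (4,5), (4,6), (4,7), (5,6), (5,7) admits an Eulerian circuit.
No (4 vertices have odd degree: {1, 2, 3, 7}; Eulerian circuit requires 0)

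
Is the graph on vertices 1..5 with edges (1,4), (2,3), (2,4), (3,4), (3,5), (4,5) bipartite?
No (odd cycle of length 3: 5 -> 4 -> 3 -> 5)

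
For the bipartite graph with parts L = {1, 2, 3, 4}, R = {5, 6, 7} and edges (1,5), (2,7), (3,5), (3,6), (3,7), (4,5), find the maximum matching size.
3 (matching: (1,5), (2,7), (3,6); upper bound min(|L|,|R|) = min(4,3) = 3)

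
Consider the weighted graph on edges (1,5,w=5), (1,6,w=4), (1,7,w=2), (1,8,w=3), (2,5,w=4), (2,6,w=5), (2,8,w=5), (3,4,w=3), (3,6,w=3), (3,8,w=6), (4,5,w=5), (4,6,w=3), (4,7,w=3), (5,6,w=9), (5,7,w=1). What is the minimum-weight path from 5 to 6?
7 (path: 5 -> 7 -> 1 -> 6; weights 1 + 2 + 4 = 7)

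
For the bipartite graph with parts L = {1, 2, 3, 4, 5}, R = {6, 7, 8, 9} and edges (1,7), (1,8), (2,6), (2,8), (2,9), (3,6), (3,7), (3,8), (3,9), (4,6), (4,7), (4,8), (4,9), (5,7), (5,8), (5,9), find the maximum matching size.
4 (matching: (1,8), (2,9), (3,7), (4,6); upper bound min(|L|,|R|) = min(5,4) = 4)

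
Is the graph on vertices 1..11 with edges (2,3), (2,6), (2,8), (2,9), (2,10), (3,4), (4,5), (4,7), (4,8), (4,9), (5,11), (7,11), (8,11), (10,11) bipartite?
Yes. Partition: {1, 2, 4, 11}, {3, 5, 6, 7, 8, 9, 10}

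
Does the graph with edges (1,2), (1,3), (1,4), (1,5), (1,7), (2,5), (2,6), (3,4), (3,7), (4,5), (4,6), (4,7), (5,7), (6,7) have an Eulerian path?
No (6 vertices have odd degree: {1, 2, 3, 4, 6, 7}; Eulerian path requires 0 or 2)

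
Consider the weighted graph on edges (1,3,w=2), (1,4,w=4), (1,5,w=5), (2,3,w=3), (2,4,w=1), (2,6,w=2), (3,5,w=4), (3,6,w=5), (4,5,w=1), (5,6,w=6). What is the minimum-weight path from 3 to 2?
3 (path: 3 -> 2; weights 3 = 3)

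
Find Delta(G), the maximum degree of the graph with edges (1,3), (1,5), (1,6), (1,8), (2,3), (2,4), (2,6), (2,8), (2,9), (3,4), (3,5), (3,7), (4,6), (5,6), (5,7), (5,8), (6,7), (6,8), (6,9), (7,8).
7 (attained at vertex 6)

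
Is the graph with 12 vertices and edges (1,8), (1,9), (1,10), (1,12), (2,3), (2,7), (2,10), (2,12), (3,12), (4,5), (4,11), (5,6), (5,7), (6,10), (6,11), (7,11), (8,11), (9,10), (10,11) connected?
Yes (BFS from 1 visits [1, 8, 9, 10, 12, 11, 2, 6, 3, 4, 7, 5] — all 12 vertices reached)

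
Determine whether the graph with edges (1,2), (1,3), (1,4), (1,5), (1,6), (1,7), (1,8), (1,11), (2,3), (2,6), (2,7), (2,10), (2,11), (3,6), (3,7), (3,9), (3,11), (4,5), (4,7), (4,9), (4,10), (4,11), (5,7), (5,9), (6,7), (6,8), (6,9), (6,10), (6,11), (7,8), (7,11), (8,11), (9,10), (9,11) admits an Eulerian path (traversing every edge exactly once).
Yes — and in fact it has an Eulerian circuit (the graph is connected and all 11 vertices have even degree)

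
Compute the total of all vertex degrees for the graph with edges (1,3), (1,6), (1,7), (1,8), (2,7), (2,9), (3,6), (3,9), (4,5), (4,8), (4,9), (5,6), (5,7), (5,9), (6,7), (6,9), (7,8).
34 (handshake: sum of degrees = 2|E| = 2 x 17 = 34)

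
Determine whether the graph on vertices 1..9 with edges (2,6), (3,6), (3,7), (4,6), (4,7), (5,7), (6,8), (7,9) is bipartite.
Yes. Partition: {1, 2, 3, 4, 5, 8, 9}, {6, 7}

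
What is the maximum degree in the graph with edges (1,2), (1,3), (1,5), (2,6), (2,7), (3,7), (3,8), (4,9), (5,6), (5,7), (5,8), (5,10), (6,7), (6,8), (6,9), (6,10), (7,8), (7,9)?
6 (attained at vertices 6, 7)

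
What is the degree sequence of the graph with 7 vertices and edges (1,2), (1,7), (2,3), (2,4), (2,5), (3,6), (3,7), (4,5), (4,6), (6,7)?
[4, 3, 3, 3, 3, 2, 2] (degrees: deg(1)=2, deg(2)=4, deg(3)=3, deg(4)=3, deg(5)=2, deg(6)=3, deg(7)=3)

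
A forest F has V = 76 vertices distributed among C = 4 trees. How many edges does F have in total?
72 (Each of the 4 component trees on V_i vertices has V_i - 1 edges; summing gives V - C = 76 - 4 = 72)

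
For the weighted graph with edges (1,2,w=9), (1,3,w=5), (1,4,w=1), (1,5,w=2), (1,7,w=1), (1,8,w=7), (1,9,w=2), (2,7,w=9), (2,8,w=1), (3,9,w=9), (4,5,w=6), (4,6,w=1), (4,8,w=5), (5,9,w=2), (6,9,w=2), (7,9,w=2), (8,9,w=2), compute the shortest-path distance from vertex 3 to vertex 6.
7 (path: 3 -> 1 -> 4 -> 6; weights 5 + 1 + 1 = 7)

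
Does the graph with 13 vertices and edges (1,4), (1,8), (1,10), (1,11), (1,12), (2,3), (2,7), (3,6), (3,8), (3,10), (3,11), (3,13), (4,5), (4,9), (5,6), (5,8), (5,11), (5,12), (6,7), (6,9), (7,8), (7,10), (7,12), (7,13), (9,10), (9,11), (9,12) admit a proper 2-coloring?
Yes. Partition: {1, 3, 5, 7, 9}, {2, 4, 6, 8, 10, 11, 12, 13}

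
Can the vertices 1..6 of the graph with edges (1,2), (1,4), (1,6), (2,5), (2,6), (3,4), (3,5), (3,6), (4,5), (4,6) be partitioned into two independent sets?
No (odd cycle of length 3: 6 -> 1 -> 2 -> 6)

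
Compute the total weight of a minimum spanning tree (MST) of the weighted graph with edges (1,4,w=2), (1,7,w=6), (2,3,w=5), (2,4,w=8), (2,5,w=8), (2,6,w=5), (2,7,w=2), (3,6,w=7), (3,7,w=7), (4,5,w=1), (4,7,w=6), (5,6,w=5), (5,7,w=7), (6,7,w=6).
20 (MST edges: (1,4,w=2), (2,3,w=5), (2,6,w=5), (2,7,w=2), (4,5,w=1), (5,6,w=5); sum of weights 2 + 5 + 5 + 2 + 1 + 5 = 20)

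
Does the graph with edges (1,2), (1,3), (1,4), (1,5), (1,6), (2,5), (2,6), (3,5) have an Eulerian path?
No (4 vertices have odd degree: {1, 2, 4, 5}; Eulerian path requires 0 or 2)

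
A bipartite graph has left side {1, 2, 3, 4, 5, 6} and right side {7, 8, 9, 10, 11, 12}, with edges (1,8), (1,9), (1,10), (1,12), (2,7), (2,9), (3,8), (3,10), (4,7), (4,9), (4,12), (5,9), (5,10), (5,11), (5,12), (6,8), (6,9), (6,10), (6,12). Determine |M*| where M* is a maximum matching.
6 (matching: (1,12), (2,9), (3,10), (4,7), (5,11), (6,8); upper bound min(|L|,|R|) = min(6,6) = 6)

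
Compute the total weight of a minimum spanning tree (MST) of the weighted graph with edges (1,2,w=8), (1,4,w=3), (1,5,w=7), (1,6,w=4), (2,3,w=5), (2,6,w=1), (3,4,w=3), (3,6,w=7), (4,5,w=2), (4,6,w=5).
13 (MST edges: (1,4,w=3), (1,6,w=4), (2,6,w=1), (3,4,w=3), (4,5,w=2); sum of weights 3 + 4 + 1 + 3 + 2 = 13)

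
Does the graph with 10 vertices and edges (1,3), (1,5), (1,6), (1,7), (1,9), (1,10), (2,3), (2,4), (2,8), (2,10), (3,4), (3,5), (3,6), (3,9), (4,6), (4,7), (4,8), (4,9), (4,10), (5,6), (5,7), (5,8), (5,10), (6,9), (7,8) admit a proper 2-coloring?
No (odd cycle of length 3: 3 -> 1 -> 9 -> 3)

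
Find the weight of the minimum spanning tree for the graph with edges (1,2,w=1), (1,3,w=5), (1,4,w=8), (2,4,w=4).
10 (MST edges: (1,2,w=1), (1,3,w=5), (2,4,w=4); sum of weights 1 + 5 + 4 = 10)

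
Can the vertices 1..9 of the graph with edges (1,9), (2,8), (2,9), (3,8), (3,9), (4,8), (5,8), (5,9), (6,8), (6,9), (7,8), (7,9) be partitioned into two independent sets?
Yes. Partition: {1, 2, 3, 4, 5, 6, 7}, {8, 9}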